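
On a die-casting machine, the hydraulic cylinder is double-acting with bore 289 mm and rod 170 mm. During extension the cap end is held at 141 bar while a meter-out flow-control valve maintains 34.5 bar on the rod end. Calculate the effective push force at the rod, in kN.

F ≈ 777 kN

Cap-side area A_cap = π/4 × (289 mm)² = 65600 mm^2
Rod-side annular area A_ann = π/4 × (289² − 170²) = 42900 mm^2
Net thrust = P_cap·A_cap − P_rod·A_ann = 924.9 kN − 148.0 kN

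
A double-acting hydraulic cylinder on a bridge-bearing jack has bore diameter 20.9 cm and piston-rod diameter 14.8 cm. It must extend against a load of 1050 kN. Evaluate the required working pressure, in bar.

Cap-side area A_cap = π/4 × (20.9 cm)² = 343.1 cm^2
P = F / A = 1050 kN / A

P ≈ 306 bar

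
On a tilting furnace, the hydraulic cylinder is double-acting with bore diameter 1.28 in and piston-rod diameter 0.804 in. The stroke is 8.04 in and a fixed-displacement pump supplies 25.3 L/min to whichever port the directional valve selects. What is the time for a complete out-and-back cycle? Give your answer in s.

t ≈ 0.646 s

Cap-side area A_cap = π/4 × (1.28 in)² = 1.287 in^2
Rod-side annular area A_ann = π/4 × (1.28² − 0.804²) = 0.7791 in^2
t_ext = A_cap·L/Q = 0.4021 s
t_ret = A_ann·L/Q = 0.2434 s
t_cycle = t_ext + t_ret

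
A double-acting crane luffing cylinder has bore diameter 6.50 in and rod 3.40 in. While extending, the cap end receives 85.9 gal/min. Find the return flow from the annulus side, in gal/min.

Cap-side area A_cap = π/4 × (6.50 in)² = 33.18 in^2
Rod-side annular area A_ann = π/4 × (6.50² − 3.40²) = 24.10 in^2
Piston speed v = Q_in/A_cap; rod-end outflow Q_out = v × A_ann = Q_in × A_ann/A_cap.

Q_out ≈ 62.4 gal/min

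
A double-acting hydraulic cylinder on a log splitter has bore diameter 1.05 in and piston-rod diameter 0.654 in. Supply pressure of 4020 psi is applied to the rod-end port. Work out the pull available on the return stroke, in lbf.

F ≈ 2130 lbf

Rod-side annular area A_ann = π/4 × (1.05² − 0.654²) = 0.5300 in^2
On retraction the pressure acts on the annular area (bore minus rod).
F = P × A_ann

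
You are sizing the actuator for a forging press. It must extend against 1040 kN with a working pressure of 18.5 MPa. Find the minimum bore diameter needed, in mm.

D ≈ 268 mm

Extension force acts on the full piston face: F = P × (π/4)D².
D = √(4F / (πP)) = √(4 × 1040 kN / (π × 18.5 MPa))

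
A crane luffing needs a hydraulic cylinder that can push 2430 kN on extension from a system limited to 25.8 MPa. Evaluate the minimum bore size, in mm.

Extension force acts on the full piston face: F = P × (π/4)D².
D = √(4F / (πP)) = √(4 × 2430 kN / (π × 25.8 MPa))

D ≈ 346 mm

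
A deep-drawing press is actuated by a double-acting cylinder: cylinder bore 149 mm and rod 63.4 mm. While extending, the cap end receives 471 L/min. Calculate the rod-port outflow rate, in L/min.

Q_out ≈ 386 L/min

Cap-side area A_cap = π/4 × (149 mm)² = 17440 mm^2
Rod-side annular area A_ann = π/4 × (149² − 63.4²) = 14280 mm^2
Piston speed v = Q_in/A_cap; rod-end outflow Q_out = v × A_ann = Q_in × A_ann/A_cap.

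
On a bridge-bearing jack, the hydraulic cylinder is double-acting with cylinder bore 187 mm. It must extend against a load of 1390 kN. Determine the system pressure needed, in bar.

Cap-side area A_cap = π/4 × (187 mm)² = 27460 mm^2
P = F / A = 1390 kN / A

P ≈ 506 bar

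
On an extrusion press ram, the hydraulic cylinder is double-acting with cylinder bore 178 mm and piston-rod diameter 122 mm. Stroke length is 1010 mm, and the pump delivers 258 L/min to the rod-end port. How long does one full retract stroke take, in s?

Rod-side annular area A_ann = π/4 × (178² − 122²) = 13190 mm^2
Swept volume V = A × L; t = V / Q = A·L / Q

t ≈ 3.10 s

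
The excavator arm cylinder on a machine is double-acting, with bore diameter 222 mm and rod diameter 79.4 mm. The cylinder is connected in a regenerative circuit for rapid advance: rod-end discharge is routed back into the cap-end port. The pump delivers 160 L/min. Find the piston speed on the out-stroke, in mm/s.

v ≈ 539 mm/s

In regeneration the rod-end outflow joins the pump flow into the cap end, so the net volume the pump must supply per unit advance equals the rod cross-section area.
Rod cross-section A_rod = π/4 × (79.4 mm)² = 4951 mm^2
v = Q_pump / A_rod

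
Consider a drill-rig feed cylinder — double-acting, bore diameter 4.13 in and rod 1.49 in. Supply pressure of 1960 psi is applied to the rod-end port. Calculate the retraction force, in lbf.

F ≈ 22800 lbf

Rod-side annular area A_ann = π/4 × (4.13² − 1.49²) = 11.65 in^2
On retraction the pressure acts on the annular area (bore minus rod).
F = P × A_ann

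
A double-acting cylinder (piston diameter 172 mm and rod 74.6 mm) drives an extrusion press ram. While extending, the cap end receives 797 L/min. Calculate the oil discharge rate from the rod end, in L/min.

Cap-side area A_cap = π/4 × (172 mm)² = 23240 mm^2
Rod-side annular area A_ann = π/4 × (172² − 74.6²) = 18860 mm^2
Piston speed v = Q_in/A_cap; rod-end outflow Q_out = v × A_ann = Q_in × A_ann/A_cap.

Q_out ≈ 647 L/min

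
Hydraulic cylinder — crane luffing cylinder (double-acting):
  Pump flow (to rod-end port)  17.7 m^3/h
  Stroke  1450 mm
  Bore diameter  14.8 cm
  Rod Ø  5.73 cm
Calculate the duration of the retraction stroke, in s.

t ≈ 4.31 s

Rod-side annular area A_ann = π/4 × (14.8² − 5.73²) = 146.2 cm^2
Swept volume V = A × L; t = V / Q = A·L / Q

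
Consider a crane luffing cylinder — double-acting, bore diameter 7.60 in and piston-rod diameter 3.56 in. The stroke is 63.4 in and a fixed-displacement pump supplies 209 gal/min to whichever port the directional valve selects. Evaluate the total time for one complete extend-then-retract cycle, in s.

t ≈ 6.36 s

Cap-side area A_cap = π/4 × (7.60 in)² = 45.36 in^2
Rod-side annular area A_ann = π/4 × (7.60² − 3.56²) = 35.41 in^2
t_ext = A_cap·L/Q = 3.574 s
t_ret = A_ann·L/Q = 2.790 s
t_cycle = t_ext + t_ret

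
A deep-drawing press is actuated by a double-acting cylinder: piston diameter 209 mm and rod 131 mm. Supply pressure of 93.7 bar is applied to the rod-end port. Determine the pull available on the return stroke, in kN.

Rod-side annular area A_ann = π/4 × (209² − 131²) = 20830 mm^2
On retraction the pressure acts on the annular area (bore minus rod).
F = P × A_ann

F ≈ 195 kN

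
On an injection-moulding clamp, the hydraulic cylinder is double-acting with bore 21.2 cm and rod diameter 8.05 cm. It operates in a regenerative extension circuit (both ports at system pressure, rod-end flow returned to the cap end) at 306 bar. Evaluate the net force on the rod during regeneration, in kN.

With equal pressure on both faces, forces on the annular region cancel; the net push is pressure × rod cross-section.
Rod cross-section A_rod = π/4 × (8.05 cm)² = 50.90 cm^2
F = P × A_rod

F ≈ 156 kN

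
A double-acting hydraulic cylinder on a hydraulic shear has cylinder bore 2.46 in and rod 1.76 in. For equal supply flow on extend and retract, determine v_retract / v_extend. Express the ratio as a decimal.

Cap-side area A_cap = π/4 × (2.46 in)² = 4.753 in^2
Rod-side annular area A_ann = π/4 × (2.46² − 1.76²) = 2.320 in^2
For equal Q, v ∝ 1/A, so v_ret/v_ext = A_cap/A_ann.

v_ret/v_ext ≈ 2.05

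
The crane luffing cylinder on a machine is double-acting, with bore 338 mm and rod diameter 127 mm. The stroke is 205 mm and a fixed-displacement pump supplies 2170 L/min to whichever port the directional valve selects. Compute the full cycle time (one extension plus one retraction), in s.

Cap-side area A_cap = π/4 × (338 mm)² = 89730 mm^2
Rod-side annular area A_ann = π/4 × (338² − 127²) = 77060 mm^2
t_ext = A_cap·L/Q = 0.5086 s
t_ret = A_ann·L/Q = 0.4368 s
t_cycle = t_ext + t_ret

t ≈ 0.945 s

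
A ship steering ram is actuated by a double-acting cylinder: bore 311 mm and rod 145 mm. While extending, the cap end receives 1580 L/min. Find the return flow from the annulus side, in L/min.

Cap-side area A_cap = π/4 × (311 mm)² = 75960 mm^2
Rod-side annular area A_ann = π/4 × (311² − 145²) = 59450 mm^2
Piston speed v = Q_in/A_cap; rod-end outflow Q_out = v × A_ann = Q_in × A_ann/A_cap.

Q_out ≈ 1240 L/min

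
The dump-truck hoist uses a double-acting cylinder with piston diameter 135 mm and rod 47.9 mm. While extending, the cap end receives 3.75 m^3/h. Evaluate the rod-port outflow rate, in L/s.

Q_out ≈ 0.911 L/s

Cap-side area A_cap = π/4 × (135 mm)² = 14310 mm^2
Rod-side annular area A_ann = π/4 × (135² − 47.9²) = 12510 mm^2
Piston speed v = Q_in/A_cap; rod-end outflow Q_out = v × A_ann = Q_in × A_ann/A_cap.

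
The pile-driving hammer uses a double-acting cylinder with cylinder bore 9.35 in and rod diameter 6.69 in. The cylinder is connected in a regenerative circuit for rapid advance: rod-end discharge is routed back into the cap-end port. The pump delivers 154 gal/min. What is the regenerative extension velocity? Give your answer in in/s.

In regeneration the rod-end outflow joins the pump flow into the cap end, so the net volume the pump must supply per unit advance equals the rod cross-section area.
Rod cross-section A_rod = π/4 × (6.69 in)² = 35.15 in^2
v = Q_pump / A_rod

v ≈ 16.9 in/s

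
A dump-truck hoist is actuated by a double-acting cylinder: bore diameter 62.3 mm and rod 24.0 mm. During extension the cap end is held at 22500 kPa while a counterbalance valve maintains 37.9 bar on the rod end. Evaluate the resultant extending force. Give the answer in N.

Cap-side area A_cap = π/4 × (62.3 mm)² = 3048 mm^2
Rod-side annular area A_ann = π/4 × (62.3² − 24.0²) = 2596 mm^2
Net thrust = P_cap·A_cap − P_rod·A_ann = 68590 N − 9839 N

F ≈ 58700 N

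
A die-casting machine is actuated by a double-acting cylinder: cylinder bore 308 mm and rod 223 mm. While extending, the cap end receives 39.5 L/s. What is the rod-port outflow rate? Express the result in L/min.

Cap-side area A_cap = π/4 × (308 mm)² = 74510 mm^2
Rod-side annular area A_ann = π/4 × (308² − 223²) = 35450 mm^2
Piston speed v = Q_in/A_cap; rod-end outflow Q_out = v × A_ann = Q_in × A_ann/A_cap.

Q_out ≈ 1130 L/min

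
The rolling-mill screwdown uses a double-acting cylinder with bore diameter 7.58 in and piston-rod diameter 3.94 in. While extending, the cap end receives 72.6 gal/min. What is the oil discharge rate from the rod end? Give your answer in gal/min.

Q_out ≈ 53.0 gal/min

Cap-side area A_cap = π/4 × (7.58 in)² = 45.13 in^2
Rod-side annular area A_ann = π/4 × (7.58² − 3.94²) = 32.93 in^2
Piston speed v = Q_in/A_cap; rod-end outflow Q_out = v × A_ann = Q_in × A_ann/A_cap.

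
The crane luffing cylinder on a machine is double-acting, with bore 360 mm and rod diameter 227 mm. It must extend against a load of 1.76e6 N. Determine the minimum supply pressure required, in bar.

Cap-side area A_cap = π/4 × (360 mm)² = 1.018e5 mm^2
P = F / A = 1.76e6 N / A

P ≈ 173 bar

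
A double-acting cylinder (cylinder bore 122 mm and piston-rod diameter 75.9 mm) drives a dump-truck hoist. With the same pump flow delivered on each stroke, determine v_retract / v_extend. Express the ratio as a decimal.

v_ret/v_ext ≈ 1.63

Cap-side area A_cap = π/4 × (122 mm)² = 11690 mm^2
Rod-side annular area A_ann = π/4 × (122² − 75.9²) = 7165 mm^2
For equal Q, v ∝ 1/A, so v_ret/v_ext = A_cap/A_ann.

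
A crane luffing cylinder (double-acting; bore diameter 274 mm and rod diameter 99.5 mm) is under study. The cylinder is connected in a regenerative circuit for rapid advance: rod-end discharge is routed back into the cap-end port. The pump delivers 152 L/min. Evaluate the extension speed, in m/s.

In regeneration the rod-end outflow joins the pump flow into the cap end, so the net volume the pump must supply per unit advance equals the rod cross-section area.
Rod cross-section A_rod = π/4 × (99.5 mm)² = 7776 mm^2
v = Q_pump / A_rod

v ≈ 0.326 m/s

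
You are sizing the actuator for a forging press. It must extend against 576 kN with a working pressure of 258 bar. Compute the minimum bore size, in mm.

D ≈ 169 mm

Extension force acts on the full piston face: F = P × (π/4)D².
D = √(4F / (πP)) = √(4 × 576 kN / (π × 258 bar))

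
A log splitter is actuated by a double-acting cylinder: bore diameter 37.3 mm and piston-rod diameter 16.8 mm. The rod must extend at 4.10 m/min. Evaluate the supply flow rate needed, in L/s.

Cap-side area A_cap = π/4 × (37.3 mm)² = 1093 mm^2
Q = A × v

Q ≈ 0.0747 L/s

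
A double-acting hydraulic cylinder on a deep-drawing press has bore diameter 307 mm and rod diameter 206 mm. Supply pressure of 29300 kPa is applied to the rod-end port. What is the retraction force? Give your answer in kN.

Rod-side annular area A_ann = π/4 × (307² − 206²) = 40690 mm^2
On retraction the pressure acts on the annular area (bore minus rod).
F = P × A_ann

F ≈ 1190 kN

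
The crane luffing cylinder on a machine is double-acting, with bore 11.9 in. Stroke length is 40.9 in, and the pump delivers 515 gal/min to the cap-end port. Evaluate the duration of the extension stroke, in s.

t ≈ 2.29 s

Cap-side area A_cap = π/4 × (11.9 in)² = 111.2 in^2
Swept volume V = A × L; t = V / Q = A·L / Q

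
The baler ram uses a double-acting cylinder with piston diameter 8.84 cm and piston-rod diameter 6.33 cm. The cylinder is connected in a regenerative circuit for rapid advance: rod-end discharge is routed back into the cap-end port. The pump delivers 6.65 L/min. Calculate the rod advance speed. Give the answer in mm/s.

v ≈ 35.2 mm/s

In regeneration the rod-end outflow joins the pump flow into the cap end, so the net volume the pump must supply per unit advance equals the rod cross-section area.
Rod cross-section A_rod = π/4 × (6.33 cm)² = 31.47 cm^2
v = Q_pump / A_rod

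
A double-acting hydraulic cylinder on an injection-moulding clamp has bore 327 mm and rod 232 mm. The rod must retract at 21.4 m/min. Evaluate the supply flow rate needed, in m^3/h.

Q ≈ 53.6 m^3/h

Rod-side annular area A_ann = π/4 × (327² − 232²) = 41710 mm^2
Q = A × v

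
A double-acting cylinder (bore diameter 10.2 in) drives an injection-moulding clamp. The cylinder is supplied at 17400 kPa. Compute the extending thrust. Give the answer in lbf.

Cap-side area A_cap = π/4 × (10.2 in)² = 81.71 in^2
F = P × A_cap = 17400 kPa × A_cap

F ≈ 2.06e5 lbf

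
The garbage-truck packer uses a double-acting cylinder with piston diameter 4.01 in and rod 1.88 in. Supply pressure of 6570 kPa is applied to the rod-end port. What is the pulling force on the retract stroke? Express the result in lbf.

F ≈ 9390 lbf

Rod-side annular area A_ann = π/4 × (4.01² − 1.88²) = 9.853 in^2
On retraction the pressure acts on the annular area (bore minus rod).
F = P × A_ann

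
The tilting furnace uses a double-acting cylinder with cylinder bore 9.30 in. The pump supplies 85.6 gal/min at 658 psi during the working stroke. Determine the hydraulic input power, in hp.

Hydraulic power = P × Q

W ≈ 32.9 hp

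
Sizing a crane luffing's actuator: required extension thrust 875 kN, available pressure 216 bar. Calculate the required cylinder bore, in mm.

Extension force acts on the full piston face: F = P × (π/4)D².
D = √(4F / (πP)) = √(4 × 875 kN / (π × 216 bar))

D ≈ 227 mm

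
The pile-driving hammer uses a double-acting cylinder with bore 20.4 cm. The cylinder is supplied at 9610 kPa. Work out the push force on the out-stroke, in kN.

Cap-side area A_cap = π/4 × (20.4 cm)² = 326.9 cm^2
F = P × A_cap = 9610 kPa × A_cap

F ≈ 314 kN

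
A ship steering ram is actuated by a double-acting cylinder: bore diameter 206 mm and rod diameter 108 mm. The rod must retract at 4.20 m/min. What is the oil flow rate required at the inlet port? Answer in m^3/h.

Q ≈ 6.09 m^3/h

Rod-side annular area A_ann = π/4 × (206² − 108²) = 24170 mm^2
Q = A × v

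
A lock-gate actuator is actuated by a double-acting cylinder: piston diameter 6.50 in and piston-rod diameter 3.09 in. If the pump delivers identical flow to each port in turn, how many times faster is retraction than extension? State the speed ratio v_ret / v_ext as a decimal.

v_ret/v_ext ≈ 1.29

Cap-side area A_cap = π/4 × (6.50 in)² = 33.18 in^2
Rod-side annular area A_ann = π/4 × (6.50² − 3.09²) = 25.68 in^2
For equal Q, v ∝ 1/A, so v_ret/v_ext = A_cap/A_ann.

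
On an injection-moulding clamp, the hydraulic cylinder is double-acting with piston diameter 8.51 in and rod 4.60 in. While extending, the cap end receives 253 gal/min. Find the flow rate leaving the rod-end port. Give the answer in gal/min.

Q_out ≈ 179 gal/min

Cap-side area A_cap = π/4 × (8.51 in)² = 56.88 in^2
Rod-side annular area A_ann = π/4 × (8.51² − 4.60²) = 40.26 in^2
Piston speed v = Q_in/A_cap; rod-end outflow Q_out = v × A_ann = Q_in × A_ann/A_cap.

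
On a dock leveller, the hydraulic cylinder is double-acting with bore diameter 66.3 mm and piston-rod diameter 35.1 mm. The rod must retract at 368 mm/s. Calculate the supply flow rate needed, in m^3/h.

Rod-side annular area A_ann = π/4 × (66.3² − 35.1²) = 2485 mm^2
Q = A × v

Q ≈ 3.29 m^3/h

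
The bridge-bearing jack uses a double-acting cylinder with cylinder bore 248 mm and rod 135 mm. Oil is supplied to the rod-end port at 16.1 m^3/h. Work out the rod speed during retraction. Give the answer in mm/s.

Rod-side annular area A_ann = π/4 × (248² − 135²) = 33990 mm^2
Flow into the rod-end port fills the annular volume.
v = Q / A

v ≈ 132 mm/s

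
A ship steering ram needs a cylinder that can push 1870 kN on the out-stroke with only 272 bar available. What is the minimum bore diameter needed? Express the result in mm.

Extension force acts on the full piston face: F = P × (π/4)D².
D = √(4F / (πP)) = √(4 × 1870 kN / (π × 272 bar))

D ≈ 296 mm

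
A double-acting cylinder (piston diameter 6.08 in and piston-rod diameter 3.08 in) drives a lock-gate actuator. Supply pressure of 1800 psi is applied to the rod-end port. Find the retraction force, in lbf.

F ≈ 38800 lbf

Rod-side annular area A_ann = π/4 × (6.08² − 3.08²) = 21.58 in^2
On retraction the pressure acts on the annular area (bore minus rod).
F = P × A_ann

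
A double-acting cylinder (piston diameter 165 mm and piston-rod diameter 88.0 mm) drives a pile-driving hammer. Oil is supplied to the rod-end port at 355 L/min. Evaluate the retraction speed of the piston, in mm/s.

v ≈ 387 mm/s

Rod-side annular area A_ann = π/4 × (165² − 88.0²) = 15300 mm^2
Flow into the rod-end port fills the annular volume.
v = Q / A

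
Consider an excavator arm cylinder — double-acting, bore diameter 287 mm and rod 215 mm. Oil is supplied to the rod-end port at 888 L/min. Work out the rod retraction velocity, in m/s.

v ≈ 0.521 m/s

Rod-side annular area A_ann = π/4 × (287² − 215²) = 28390 mm^2
Flow into the rod-end port fills the annular volume.
v = Q / A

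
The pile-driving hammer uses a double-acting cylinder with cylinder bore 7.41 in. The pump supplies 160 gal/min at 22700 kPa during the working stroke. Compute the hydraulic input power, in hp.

Hydraulic power = P × Q

W ≈ 307 hp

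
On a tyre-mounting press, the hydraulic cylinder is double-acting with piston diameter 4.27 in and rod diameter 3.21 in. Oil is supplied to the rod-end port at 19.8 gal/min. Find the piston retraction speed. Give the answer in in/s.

v ≈ 12.2 in/s

Rod-side annular area A_ann = π/4 × (4.27² − 3.21²) = 6.227 in^2
Flow into the rod-end port fills the annular volume.
v = Q / A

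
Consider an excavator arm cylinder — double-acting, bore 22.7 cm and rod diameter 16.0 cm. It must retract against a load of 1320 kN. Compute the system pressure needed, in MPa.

Rod-side annular area A_ann = π/4 × (22.7² − 16.0²) = 203.6 cm^2
Retraction: pressure acts on the annular area.
P = F / A = 1320 kN / A

P ≈ 64.8 MPa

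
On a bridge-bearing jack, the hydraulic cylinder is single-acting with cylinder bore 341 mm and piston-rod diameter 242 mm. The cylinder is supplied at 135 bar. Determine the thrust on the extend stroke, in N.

Cap-side area A_cap = π/4 × (341 mm)² = 91330 mm^2
F = P × A_cap = 135 bar × A_cap

F ≈ 1.23e6 N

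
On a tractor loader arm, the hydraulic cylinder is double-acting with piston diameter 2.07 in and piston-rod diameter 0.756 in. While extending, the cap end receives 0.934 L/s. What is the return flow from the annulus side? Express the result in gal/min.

Q_out ≈ 12.8 gal/min

Cap-side area A_cap = π/4 × (2.07 in)² = 3.365 in^2
Rod-side annular area A_ann = π/4 × (2.07² − 0.756²) = 2.916 in^2
Piston speed v = Q_in/A_cap; rod-end outflow Q_out = v × A_ann = Q_in × A_ann/A_cap.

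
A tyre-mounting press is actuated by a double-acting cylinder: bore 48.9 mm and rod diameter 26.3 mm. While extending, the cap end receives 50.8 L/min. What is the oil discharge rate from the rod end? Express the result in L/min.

Cap-side area A_cap = π/4 × (48.9 mm)² = 1878 mm^2
Rod-side annular area A_ann = π/4 × (48.9² − 26.3²) = 1335 mm^2
Piston speed v = Q_in/A_cap; rod-end outflow Q_out = v × A_ann = Q_in × A_ann/A_cap.

Q_out ≈ 36.1 L/min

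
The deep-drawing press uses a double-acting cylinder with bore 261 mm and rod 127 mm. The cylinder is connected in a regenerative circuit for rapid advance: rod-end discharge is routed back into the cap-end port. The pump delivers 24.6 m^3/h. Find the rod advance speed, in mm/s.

v ≈ 539 mm/s

In regeneration the rod-end outflow joins the pump flow into the cap end, so the net volume the pump must supply per unit advance equals the rod cross-section area.
Rod cross-section A_rod = π/4 × (127 mm)² = 12670 mm^2
v = Q_pump / A_rod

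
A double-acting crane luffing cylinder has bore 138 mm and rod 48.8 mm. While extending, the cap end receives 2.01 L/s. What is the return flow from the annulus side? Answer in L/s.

Cap-side area A_cap = π/4 × (138 mm)² = 14960 mm^2
Rod-side annular area A_ann = π/4 × (138² − 48.8²) = 13090 mm^2
Piston speed v = Q_in/A_cap; rod-end outflow Q_out = v × A_ann = Q_in × A_ann/A_cap.

Q_out ≈ 1.76 L/s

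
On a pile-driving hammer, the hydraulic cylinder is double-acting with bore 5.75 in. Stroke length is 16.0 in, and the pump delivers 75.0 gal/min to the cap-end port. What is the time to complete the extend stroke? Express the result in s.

Cap-side area A_cap = π/4 × (5.75 in)² = 25.97 in^2
Swept volume V = A × L; t = V / Q = A·L / Q

t ≈ 1.44 s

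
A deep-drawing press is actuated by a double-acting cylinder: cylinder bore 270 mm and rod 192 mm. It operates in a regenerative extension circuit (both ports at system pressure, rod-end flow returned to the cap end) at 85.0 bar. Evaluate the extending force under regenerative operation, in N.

F ≈ 2.46e5 N

With equal pressure on both faces, forces on the annular region cancel; the net push is pressure × rod cross-section.
Rod cross-section A_rod = π/4 × (192 mm)² = 28950 mm^2
F = P × A_rod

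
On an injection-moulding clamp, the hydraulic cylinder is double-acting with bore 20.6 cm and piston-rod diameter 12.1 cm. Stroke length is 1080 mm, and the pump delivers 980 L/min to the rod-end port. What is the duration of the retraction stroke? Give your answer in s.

t ≈ 1.44 s

Rod-side annular area A_ann = π/4 × (20.6² − 12.1²) = 218.3 cm^2
Swept volume V = A × L; t = V / Q = A·L / Q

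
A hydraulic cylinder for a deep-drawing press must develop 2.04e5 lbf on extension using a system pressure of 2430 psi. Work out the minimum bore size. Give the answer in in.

D ≈ 10.3 in

Extension force acts on the full piston face: F = P × (π/4)D².
D = √(4F / (πP)) = √(4 × 2.04e5 lbf / (π × 2430 psi))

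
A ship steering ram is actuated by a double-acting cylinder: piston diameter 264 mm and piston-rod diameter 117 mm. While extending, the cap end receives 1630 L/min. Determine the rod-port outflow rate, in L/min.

Q_out ≈ 1310 L/min

Cap-side area A_cap = π/4 × (264 mm)² = 54740 mm^2
Rod-side annular area A_ann = π/4 × (264² − 117²) = 43990 mm^2
Piston speed v = Q_in/A_cap; rod-end outflow Q_out = v × A_ann = Q_in × A_ann/A_cap.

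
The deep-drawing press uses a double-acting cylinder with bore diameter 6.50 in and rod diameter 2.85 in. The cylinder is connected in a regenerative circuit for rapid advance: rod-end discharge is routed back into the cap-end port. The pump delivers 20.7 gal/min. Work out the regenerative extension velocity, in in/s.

In regeneration the rod-end outflow joins the pump flow into the cap end, so the net volume the pump must supply per unit advance equals the rod cross-section area.
Rod cross-section A_rod = π/4 × (2.85 in)² = 6.379 in^2
v = Q_pump / A_rod

v ≈ 12.5 in/s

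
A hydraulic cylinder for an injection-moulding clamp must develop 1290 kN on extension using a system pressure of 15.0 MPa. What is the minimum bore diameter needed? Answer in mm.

D ≈ 331 mm

Extension force acts on the full piston face: F = P × (π/4)D².
D = √(4F / (πP)) = √(4 × 1290 kN / (π × 15.0 MPa))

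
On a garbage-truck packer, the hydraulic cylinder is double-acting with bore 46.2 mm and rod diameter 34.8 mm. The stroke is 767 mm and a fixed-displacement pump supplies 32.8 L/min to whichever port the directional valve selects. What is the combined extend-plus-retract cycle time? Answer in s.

Cap-side area A_cap = π/4 × (46.2 mm)² = 1676 mm^2
Rod-side annular area A_ann = π/4 × (46.2² − 34.8²) = 725.2 mm^2
t_ext = A_cap·L/Q = 2.352 s
t_ret = A_ann·L/Q = 1.018 s
t_cycle = t_ext + t_ret

t ≈ 3.37 s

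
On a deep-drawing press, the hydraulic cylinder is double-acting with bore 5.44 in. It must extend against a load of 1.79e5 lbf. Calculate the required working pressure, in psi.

P ≈ 7700 psi

Cap-side area A_cap = π/4 × (5.44 in)² = 23.24 in^2
P = F / A = 1.79e5 lbf / A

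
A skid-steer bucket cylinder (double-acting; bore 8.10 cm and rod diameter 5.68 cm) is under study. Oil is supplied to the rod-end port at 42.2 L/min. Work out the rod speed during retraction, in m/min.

v ≈ 16.1 m/min

Rod-side annular area A_ann = π/4 × (8.10² − 5.68²) = 26.19 cm^2
Flow into the rod-end port fills the annular volume.
v = Q / A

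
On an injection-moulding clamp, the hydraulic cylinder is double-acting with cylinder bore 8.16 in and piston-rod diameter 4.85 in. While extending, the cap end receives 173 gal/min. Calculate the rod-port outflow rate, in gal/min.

Q_out ≈ 112 gal/min

Cap-side area A_cap = π/4 × (8.16 in)² = 52.30 in^2
Rod-side annular area A_ann = π/4 × (8.16² − 4.85²) = 33.82 in^2
Piston speed v = Q_in/A_cap; rod-end outflow Q_out = v × A_ann = Q_in × A_ann/A_cap.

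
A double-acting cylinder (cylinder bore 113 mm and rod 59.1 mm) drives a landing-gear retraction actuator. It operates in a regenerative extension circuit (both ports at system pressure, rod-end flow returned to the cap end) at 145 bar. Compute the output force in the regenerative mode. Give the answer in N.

With equal pressure on both faces, forces on the annular region cancel; the net push is pressure × rod cross-section.
Rod cross-section A_rod = π/4 × (59.1 mm)² = 2743 mm^2
F = P × A_rod

F ≈ 39800 N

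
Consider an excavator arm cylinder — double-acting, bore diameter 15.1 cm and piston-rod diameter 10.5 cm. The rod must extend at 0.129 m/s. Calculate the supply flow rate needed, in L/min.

Cap-side area A_cap = π/4 × (15.1 cm)² = 179.1 cm^2
Q = A × v

Q ≈ 139 L/min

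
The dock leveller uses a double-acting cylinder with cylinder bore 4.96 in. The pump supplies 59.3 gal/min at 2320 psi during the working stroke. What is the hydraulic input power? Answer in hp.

W ≈ 80.3 hp

Hydraulic power = P × Q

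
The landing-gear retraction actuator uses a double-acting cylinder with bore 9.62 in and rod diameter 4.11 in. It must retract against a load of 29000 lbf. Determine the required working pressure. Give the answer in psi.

Rod-side annular area A_ann = π/4 × (9.62² − 4.11²) = 59.42 in^2
Retraction: pressure acts on the annular area.
P = F / A = 29000 lbf / A

P ≈ 488 psi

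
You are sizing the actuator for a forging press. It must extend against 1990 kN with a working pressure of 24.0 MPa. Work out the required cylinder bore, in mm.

Extension force acts on the full piston face: F = P × (π/4)D².
D = √(4F / (πP)) = √(4 × 1990 kN / (π × 24.0 MPa))

D ≈ 325 mm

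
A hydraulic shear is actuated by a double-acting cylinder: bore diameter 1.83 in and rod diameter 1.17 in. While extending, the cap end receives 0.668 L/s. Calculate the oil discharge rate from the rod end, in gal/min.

Cap-side area A_cap = π/4 × (1.83 in)² = 2.630 in^2
Rod-side annular area A_ann = π/4 × (1.83² − 1.17²) = 1.555 in^2
Piston speed v = Q_in/A_cap; rod-end outflow Q_out = v × A_ann = Q_in × A_ann/A_cap.

Q_out ≈ 6.26 gal/min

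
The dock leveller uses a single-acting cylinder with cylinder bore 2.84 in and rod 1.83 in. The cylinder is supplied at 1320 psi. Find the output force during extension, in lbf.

Cap-side area A_cap = π/4 × (2.84 in)² = 6.335 in^2
F = P × A_cap = 1320 psi × A_cap

F ≈ 8360 lbf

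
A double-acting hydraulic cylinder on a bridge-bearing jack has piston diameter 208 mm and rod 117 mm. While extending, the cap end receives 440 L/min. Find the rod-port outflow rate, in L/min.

Q_out ≈ 301 L/min

Cap-side area A_cap = π/4 × (208 mm)² = 33980 mm^2
Rod-side annular area A_ann = π/4 × (208² − 117²) = 23230 mm^2
Piston speed v = Q_in/A_cap; rod-end outflow Q_out = v × A_ann = Q_in × A_ann/A_cap.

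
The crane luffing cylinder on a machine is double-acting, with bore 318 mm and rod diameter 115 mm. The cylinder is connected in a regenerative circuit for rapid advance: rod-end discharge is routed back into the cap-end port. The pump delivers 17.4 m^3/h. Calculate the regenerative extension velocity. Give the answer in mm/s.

v ≈ 465 mm/s

In regeneration the rod-end outflow joins the pump flow into the cap end, so the net volume the pump must supply per unit advance equals the rod cross-section area.
Rod cross-section A_rod = π/4 × (115 mm)² = 10390 mm^2
v = Q_pump / A_rod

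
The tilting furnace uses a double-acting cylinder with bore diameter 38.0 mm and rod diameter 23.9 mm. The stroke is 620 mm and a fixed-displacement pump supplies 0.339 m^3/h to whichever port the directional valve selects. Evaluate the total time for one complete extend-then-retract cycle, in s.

Cap-side area A_cap = π/4 × (38.0 mm)² = 1134 mm^2
Rod-side annular area A_ann = π/4 × (38.0² − 23.9²) = 685.5 mm^2
t_ext = A_cap·L/Q = 7.467 s
t_ret = A_ann·L/Q = 4.513 s
t_cycle = t_ext + t_ret

t ≈ 12.0 s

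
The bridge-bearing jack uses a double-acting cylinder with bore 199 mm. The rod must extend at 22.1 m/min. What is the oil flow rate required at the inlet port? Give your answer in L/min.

Q ≈ 687 L/min

Cap-side area A_cap = π/4 × (199 mm)² = 31100 mm^2
Q = A × v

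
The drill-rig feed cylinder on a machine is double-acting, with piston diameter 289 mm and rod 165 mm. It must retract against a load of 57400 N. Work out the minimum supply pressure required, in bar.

P ≈ 13.0 bar

Rod-side annular area A_ann = π/4 × (289² − 165²) = 44210 mm^2
Retraction: pressure acts on the annular area.
P = F / A = 57400 N / A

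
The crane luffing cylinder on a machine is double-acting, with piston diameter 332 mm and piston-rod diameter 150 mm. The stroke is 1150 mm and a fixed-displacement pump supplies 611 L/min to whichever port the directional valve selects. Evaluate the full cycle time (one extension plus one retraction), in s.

Cap-side area A_cap = π/4 × (332 mm)² = 86570 mm^2
Rod-side annular area A_ann = π/4 × (332² − 150²) = 68900 mm^2
t_ext = A_cap·L/Q = 9.776 s
t_ret = A_ann·L/Q = 7.781 s
t_cycle = t_ext + t_ret

t ≈ 17.6 s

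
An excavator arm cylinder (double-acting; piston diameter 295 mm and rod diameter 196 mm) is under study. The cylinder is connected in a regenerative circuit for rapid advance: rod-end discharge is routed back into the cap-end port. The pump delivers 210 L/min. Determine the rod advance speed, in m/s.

v ≈ 0.116 m/s

In regeneration the rod-end outflow joins the pump flow into the cap end, so the net volume the pump must supply per unit advance equals the rod cross-section area.
Rod cross-section A_rod = π/4 × (196 mm)² = 30170 mm^2
v = Q_pump / A_rod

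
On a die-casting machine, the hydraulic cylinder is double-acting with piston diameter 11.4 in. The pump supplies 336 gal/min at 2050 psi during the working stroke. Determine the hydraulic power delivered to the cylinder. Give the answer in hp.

W ≈ 402 hp

Hydraulic power = P × Q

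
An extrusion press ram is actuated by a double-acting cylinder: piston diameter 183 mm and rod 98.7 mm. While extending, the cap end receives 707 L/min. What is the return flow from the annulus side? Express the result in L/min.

Q_out ≈ 501 L/min

Cap-side area A_cap = π/4 × (183 mm)² = 26300 mm^2
Rod-side annular area A_ann = π/4 × (183² − 98.7²) = 18650 mm^2
Piston speed v = Q_in/A_cap; rod-end outflow Q_out = v × A_ann = Q_in × A_ann/A_cap.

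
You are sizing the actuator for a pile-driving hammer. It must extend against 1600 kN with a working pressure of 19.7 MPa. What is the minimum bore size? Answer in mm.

D ≈ 322 mm

Extension force acts on the full piston face: F = P × (π/4)D².
D = √(4F / (πP)) = √(4 × 1600 kN / (π × 19.7 MPa))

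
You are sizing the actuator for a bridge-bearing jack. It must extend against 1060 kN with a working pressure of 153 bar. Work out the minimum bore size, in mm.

D ≈ 297 mm

Extension force acts on the full piston face: F = P × (π/4)D².
D = √(4F / (πP)) = √(4 × 1060 kN / (π × 153 bar))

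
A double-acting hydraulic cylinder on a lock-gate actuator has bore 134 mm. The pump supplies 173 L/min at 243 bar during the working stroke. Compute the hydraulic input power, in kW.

W ≈ 70.1 kW

Hydraulic power = P × Q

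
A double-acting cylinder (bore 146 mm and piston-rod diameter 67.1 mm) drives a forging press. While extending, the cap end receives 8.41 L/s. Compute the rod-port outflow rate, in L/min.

Q_out ≈ 398 L/min

Cap-side area A_cap = π/4 × (146 mm)² = 16740 mm^2
Rod-side annular area A_ann = π/4 × (146² − 67.1²) = 13210 mm^2
Piston speed v = Q_in/A_cap; rod-end outflow Q_out = v × A_ann = Q_in × A_ann/A_cap.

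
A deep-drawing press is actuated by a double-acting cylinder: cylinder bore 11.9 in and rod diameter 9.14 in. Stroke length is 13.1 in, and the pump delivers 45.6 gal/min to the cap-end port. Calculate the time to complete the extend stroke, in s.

t ≈ 8.30 s

Cap-side area A_cap = π/4 × (11.9 in)² = 111.2 in^2
Swept volume V = A × L; t = V / Q = A·L / Q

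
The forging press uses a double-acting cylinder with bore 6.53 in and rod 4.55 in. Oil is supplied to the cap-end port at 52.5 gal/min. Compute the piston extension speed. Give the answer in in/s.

Cap-side area A_cap = π/4 × (6.53 in)² = 33.49 in^2
v = Q / A

v ≈ 6.04 in/s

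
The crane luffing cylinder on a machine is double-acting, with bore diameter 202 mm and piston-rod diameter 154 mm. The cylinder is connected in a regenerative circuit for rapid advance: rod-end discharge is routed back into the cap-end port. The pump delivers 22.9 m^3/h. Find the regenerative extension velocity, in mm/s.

v ≈ 342 mm/s

In regeneration the rod-end outflow joins the pump flow into the cap end, so the net volume the pump must supply per unit advance equals the rod cross-section area.
Rod cross-section A_rod = π/4 × (154 mm)² = 18630 mm^2
v = Q_pump / A_rod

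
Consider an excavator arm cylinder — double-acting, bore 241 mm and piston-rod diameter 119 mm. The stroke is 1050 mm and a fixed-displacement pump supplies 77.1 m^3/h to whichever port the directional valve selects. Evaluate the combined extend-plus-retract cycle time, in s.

Cap-side area A_cap = π/4 × (241 mm)² = 45620 mm^2
Rod-side annular area A_ann = π/4 × (241² − 119²) = 34490 mm^2
t_ext = A_cap·L/Q = 2.236 s
t_ret = A_ann·L/Q = 1.691 s
t_cycle = t_ext + t_ret

t ≈ 3.93 s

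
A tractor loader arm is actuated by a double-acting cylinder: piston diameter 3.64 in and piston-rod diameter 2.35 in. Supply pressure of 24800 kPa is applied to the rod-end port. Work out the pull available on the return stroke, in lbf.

Rod-side annular area A_ann = π/4 × (3.64² − 2.35²) = 6.069 in^2
On retraction the pressure acts on the annular area (bore minus rod).
F = P × A_ann

F ≈ 21800 lbf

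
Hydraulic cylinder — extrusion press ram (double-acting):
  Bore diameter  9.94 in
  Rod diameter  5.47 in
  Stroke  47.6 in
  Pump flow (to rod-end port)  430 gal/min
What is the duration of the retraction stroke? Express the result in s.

t ≈ 1.56 s

Rod-side annular area A_ann = π/4 × (9.94² − 5.47²) = 54.10 in^2
Swept volume V = A × L; t = V / Q = A·L / Q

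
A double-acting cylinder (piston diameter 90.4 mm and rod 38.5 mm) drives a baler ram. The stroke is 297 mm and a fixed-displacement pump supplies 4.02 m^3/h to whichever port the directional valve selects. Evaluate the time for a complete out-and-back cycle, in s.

Cap-side area A_cap = π/4 × (90.4 mm)² = 6418 mm^2
Rod-side annular area A_ann = π/4 × (90.4² − 38.5²) = 5254 mm^2
t_ext = A_cap·L/Q = 1.707 s
t_ret = A_ann·L/Q = 1.397 s
t_cycle = t_ext + t_ret

t ≈ 3.10 s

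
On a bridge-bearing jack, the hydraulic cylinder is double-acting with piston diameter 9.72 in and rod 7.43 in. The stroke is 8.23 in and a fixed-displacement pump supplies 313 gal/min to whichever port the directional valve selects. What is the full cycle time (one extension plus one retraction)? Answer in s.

Cap-side area A_cap = π/4 × (9.72 in)² = 74.20 in^2
Rod-side annular area A_ann = π/4 × (9.72² − 7.43²) = 30.85 in^2
t_ext = A_cap·L/Q = 0.5068 s
t_ret = A_ann·L/Q = 0.2107 s
t_cycle = t_ext + t_ret

t ≈ 0.717 s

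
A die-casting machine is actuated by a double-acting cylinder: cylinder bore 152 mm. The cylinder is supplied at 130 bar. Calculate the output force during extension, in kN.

F ≈ 236 kN

Cap-side area A_cap = π/4 × (152 mm)² = 18150 mm^2
F = P × A_cap = 130 bar × A_cap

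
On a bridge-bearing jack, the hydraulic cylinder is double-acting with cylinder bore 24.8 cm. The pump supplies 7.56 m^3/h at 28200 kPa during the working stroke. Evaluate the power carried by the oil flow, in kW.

Hydraulic power = P × Q

W ≈ 59.2 kW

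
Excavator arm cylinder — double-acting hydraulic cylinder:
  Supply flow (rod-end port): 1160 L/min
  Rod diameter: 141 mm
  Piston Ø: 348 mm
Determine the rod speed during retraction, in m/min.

Rod-side annular area A_ann = π/4 × (348² − 141²) = 79500 mm^2
Flow into the rod-end port fills the annular volume.
v = Q / A

v ≈ 14.6 m/min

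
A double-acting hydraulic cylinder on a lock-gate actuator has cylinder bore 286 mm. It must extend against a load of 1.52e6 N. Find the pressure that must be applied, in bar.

P ≈ 237 bar

Cap-side area A_cap = π/4 × (286 mm)² = 64240 mm^2
P = F / A = 1.52e6 N / A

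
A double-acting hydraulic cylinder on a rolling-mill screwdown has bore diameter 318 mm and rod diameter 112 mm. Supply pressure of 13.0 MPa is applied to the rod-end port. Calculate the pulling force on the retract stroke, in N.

F ≈ 9.04e5 N

Rod-side annular area A_ann = π/4 × (318² − 112²) = 69570 mm^2
On retraction the pressure acts on the annular area (bore minus rod).
F = P × A_ann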